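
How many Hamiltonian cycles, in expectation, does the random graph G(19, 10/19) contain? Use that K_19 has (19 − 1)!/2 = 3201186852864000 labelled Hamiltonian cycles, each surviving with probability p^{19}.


K_19 has (19 − 1)!/2 = 3201186852864000 labelled Hamiltonian cycles.
For each such Hamiltonian cycle H, let X_H = 1 if all 19 edges of H are present in G. Then P[X_H = 1] = p^{19} = (10/19)^{19} = 10000000000000000000/1978419655660313589123979.
By linearity: E[X] = Σ_H E[X_H] = 3201186852864000 · p^{19} = 3201186852864000 · 10000000000000000000/1978419655660313589123979 = 32011868528640000000000000000000000/1978419655660313589123979.
Numerically: E[X] ≈ 1.62e+10.

E[X] = 3201186852864000 · (10/19)^{19} = 32011868528640000000000000000000000/1978419655660313589123979 ≈ 1.62e+10.


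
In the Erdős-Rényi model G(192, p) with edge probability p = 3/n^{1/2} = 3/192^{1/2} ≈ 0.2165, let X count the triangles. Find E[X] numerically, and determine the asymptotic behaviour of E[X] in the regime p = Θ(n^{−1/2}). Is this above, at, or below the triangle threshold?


Number of potential triangles: C(192, 3) = 1161280.
Each occurs with probability p³ ≈ (0.2165)³ ≈ 1.014874e-02.
By linearity: E[X] = C(192, 3)·p³ ≈ 1161280 · 1.014874e-02 ≈ 11785.5232.
Since α = 1/2 < 1, p = c/n^{1/2} ≫ 1/n is above the triangle threshold p ~ 1/n. Asymptotically E[X] ~ (c³/6)·n^{3(1−α)} = (3³/6)·n^{1.5} → ∞; triangles are abundant w.h.p.

E[X] ≈ 11785.5232; in regime p = Θ(1/n^{1/2}) E[X] diverges (above the triangle threshold p ~ 1/n).


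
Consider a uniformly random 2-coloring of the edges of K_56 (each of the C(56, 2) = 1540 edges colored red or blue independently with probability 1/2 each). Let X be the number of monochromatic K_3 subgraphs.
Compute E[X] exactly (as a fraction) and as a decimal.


Let X = Σ_S X_S over the C(56, 3) = 27720 subsets S of size 3, where X_S = 1 if the K_3 on S is monochromatic.
For a fixed S, the K_3 on S has C(3, 2) = 3 edges. P[all 3 edges red] = (1/2)^3, and likewise for blue, so P[monochromatic] = 2·(1/2)^3 = 2^{1 − 3} = 1/4.
By linearity: E[X] = C(56, 3) · 2^{1 − 3} = 27720 · 1/4 = 6930.
Numerically: E[X] ≈ 6930.00000.

E[X] = C(56,3)·2^(1−C(3,2)) = 6930 ≈ 6930.00000.


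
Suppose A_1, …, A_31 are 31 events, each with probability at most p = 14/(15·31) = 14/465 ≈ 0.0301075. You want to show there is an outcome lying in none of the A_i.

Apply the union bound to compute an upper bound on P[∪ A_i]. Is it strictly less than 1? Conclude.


Union bound: P[∪_{i=1}^{31} A_i] ≤ Σ_i P[A_i] ≤ 31·p = 31·(14/465) = 14/15.
Numerically: 14/15 ≈ 0.9333333.
Is 14/15 < 1? YES.
Since P[∪ A_i] ≤ 14/15 < 1, the complement has P[∩ A_i^c] ≥ 1 − 14/15 = 1/15 > 0, so some outcome avoids every A_i.

31·p = 14/15 ≈ 0.9333333; existence CERTIFIED by the union bound.


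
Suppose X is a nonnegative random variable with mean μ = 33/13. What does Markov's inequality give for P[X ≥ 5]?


μ = E[X] = 33/13, a = 5.
Markov: P[X ≥ 5] ≤ μ/a = (33/13)/5 = 33/65.
Numerically: ≈ 0.508.
(Since a = 5 > μ = 2.538, the bound 33/65 is < 1 and informative.)

P[X ≥ 5] ≤ 33/65 ≈ 0.508.


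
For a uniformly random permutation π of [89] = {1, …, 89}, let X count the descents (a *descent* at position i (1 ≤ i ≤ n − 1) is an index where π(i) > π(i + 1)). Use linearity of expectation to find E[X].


Write X = Σ X_I over i = 1, …, 88, with X_I the indicator of one descent.
There are 88 indicators.
For each fixed i, the pair (π(i), π(i+1)) is a uniformly random ordered pair of distinct values from {1, …, 89}; by symmetry P[π(i) > π(i+1)] = 1/2.
By linearity: E[X] = 88 · (1/2) = (89 − 1) · (1/2) = 44 ≈ 44.000.

E[X] = 44 = 44.000.


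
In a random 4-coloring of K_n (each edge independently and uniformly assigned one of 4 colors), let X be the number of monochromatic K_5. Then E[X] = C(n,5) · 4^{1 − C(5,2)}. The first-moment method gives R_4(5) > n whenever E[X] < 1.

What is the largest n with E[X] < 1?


We need C(n, 5) · 4^{1 − 10} < 1, i.e. C(n, 5) < 4^{10 − 1} = 262144.
Check values of n near the boundary:
  n = 29: C(29, 5) = 118755; 118755 < 262144? YES
  n = 30: C(30, 5) = 142506; 142506 < 262144? YES
  n = 31: C(31, 5) = 169911; 169911 < 262144? YES
  n = 32: C(32, 5) = 201376; 201376 < 262144? YES
  n = 33: C(33, 5) = 237336; 237336 < 262144? YES
  n = 34: C(34, 5) = 278256; 278256 < 262144? NO
  n = 35: C(35, 5) = 324632; 324632 < 262144? NO
The largest n with C(n, 5) < 262144 is n = 33 (where E[X] = 29667/32768 ≈ 0.9054). Hence R_4(5) > 33, i.e. R_4(5) ≥ 34.

Largest n = 33; hence R_4(5) > 33.


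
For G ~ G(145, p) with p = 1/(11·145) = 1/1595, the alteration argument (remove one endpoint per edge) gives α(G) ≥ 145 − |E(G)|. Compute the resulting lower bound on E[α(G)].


E[|E(G)|] = C(145, 2)·p = 10440 · (1/1595) = 72/11.
E[α(G)] ≥ n − E[|E(G)|] = 145 − 72/11 = 1523/11.
Numerically: ≈ 138.4545.
(This is only a lower bound; the true E[α(G)] may be larger.)

E[α(G)] ≥ 1523/11 ≈ 138.4545.


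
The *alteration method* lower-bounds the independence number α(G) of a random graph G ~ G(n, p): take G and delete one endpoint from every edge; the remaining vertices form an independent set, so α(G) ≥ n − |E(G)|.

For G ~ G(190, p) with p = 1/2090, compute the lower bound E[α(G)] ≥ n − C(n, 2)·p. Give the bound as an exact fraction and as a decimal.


E[|E(G)|] = C(190, 2)·p = 17955 · (1/2090) = 189/22.
E[α(G)] ≥ n − E[|E(G)|] = 190 − 189/22 = 3991/22.
Numerically: ≈ 181.4091.
(This is only a lower bound; the true E[α(G)] may be larger.)

E[α(G)] ≥ 3991/22 ≈ 181.4091.


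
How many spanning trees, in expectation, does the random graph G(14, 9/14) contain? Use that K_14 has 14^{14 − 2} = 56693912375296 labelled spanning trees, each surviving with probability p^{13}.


K_14 has 14^{14 − 2} = 56693912375296 labelled spanning trees.
For each such spanning tree H, let X_H = 1 if all 13 edges of H are present in G. Then P[X_H = 1] = p^{13} = (9/14)^{13} = 2541865828329/793714773254144.
By linearity of expectation: E[X] = Σ_H E[X_H] = 56693912375296 · p^{13} = 56693912375296 · 2541865828329/793714773254144 = 2541865828329/14.
Numerically: E[X] ≈ 1.8156e+11.

E[X] = 56693912375296 · (9/14)^{13} = 2541865828329/14 ≈ 1.8156e+11.


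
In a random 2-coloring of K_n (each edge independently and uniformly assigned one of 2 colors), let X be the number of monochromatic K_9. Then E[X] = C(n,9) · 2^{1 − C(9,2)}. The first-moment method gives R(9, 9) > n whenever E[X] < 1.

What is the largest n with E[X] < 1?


We need C(n, 9) · 2^{1 − 36} < 1, i.e. C(n, 9) < 2^{36 − 1} = 34359738368.
Check values of n near the boundary:
  n = 59: C(59, 9) = 12565671261; 12565671261 < 34359738368? YES
  n = 60: C(60, 9) = 14783142660; 14783142660 < 34359738368? YES
  n = 61: C(61, 9) = 17341763505; 17341763505 < 34359738368? YES
  n = 62: C(62, 9) = 20286591270; 20286591270 < 34359738368? YES
  n = 63: C(63, 9) = 23667689815; 23667689815 < 34359738368? YES
  n = 64: C(64, 9) = 27540584512; 27540584512 < 34359738368? YES
  n = 65: C(65, 9) = 31966749880; 31966749880 < 34359738368? YES
  n = 66: C(66, 9) = 37014131440; 37014131440 < 34359738368? NO
  n = 67: C(67, 9) = 42757703560; 42757703560 < 34359738368? NO
  n = 68: C(68, 9) = 49280065120; 49280065120 < 34359738368? NO
The largest n with C(n, 9) < 34359738368 is n = 65 (where E[X] = 3995843735/4294967296 ≈ 0.9304). Hence R(9, 9) > 65, i.e. R(9, 9) ≥ 66.

Largest n = 65; hence R(9, 9) > 65.


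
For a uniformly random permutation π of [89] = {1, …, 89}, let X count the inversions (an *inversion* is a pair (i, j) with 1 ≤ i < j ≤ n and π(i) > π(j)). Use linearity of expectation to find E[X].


Write X = Σ X_I over the C(89, 2) = 3916 pairs i < j, with X_I the indicator of one inversion.
There are 3916 indicators.
For each fixed pair i < j, the values π(i) and π(j) are two distinct elements of {1, …, 89} in uniformly random order; by symmetry P[π(i) > π(j)] = 1/2.
By linearity: E[X] = 3916 · (1/2) = C(89, 2) · (1/2) = 3916/2 = 1958 ≈ 1958.000.

E[X] = 1958 = 1958.000.


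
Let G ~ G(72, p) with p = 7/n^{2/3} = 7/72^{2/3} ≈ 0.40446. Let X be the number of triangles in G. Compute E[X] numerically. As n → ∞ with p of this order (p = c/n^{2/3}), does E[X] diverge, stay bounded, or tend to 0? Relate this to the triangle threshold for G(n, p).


Number of potential triangles: C(72, 3) = 59640.
Each occurs with probability p³ ≈ (0.40446)³ ≈ 6.6165123e-02.
By linearity: E[X] = C(72, 3)·p³ ≈ 59640 · 6.6165123e-02 ≈ 3946.08796.
Since α = 2/3 < 1, p = c/n^{2/3} ≫ 1/n is above the triangle threshold p ~ 1/n. Asymptotically E[X] ~ (c³/6)·n^{3(1−α)} = (7³/6)·n^{1} → ∞; triangles are abundant w.h.p.

E[X] ≈ 3946.08796; in regime p = Θ(1/n^{2/3}) E[X] diverges (above the triangle threshold p ~ 1/n).


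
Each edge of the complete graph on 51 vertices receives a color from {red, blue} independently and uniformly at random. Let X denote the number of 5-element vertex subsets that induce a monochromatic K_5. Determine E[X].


Let X = Σ_S X_S over the C(51, 5) = 2349060 subsets S of size 5, where X_S = 1 if the K_5 on S is monochromatic.
For a fixed S, the K_5 on S has C(5, 2) = 10 edges. P[all 10 edges red] = (1/2)^10, and likewise for blue, so P[monochromatic] = 2·(1/2)^10 = 2^{1 − 10} = 1/512.
By linearity: E[X] = C(51, 5) · 2^{1 − 10} = 2349060 · 1/512 = 587265/128.
Numerically: E[X] ≈ 4588.00781.

E[X] = C(51,5)·2^(1−C(5,2)) = 587265/128 ≈ 4588.00781.


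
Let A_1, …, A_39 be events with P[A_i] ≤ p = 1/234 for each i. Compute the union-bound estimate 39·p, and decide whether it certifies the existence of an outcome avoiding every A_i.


Union bound: P[∪_{i=1}^{39} A_i] ≤ Σ_i P[A_i] ≤ 39·p = 39·(1/234) = 1/6.
Numerically: 1/6 ≈ 0.167.
Is 1/6 < 1? YES.
Since P[∪ A_i] ≤ 1/6 < 1, the complement has P[∩ A_i^c] ≥ 1 − 1/6 = 5/6 > 0, so some outcome avoids every A_i.

39·p = 1/6 ≈ 0.167; existence CERTIFIED by the union bound.


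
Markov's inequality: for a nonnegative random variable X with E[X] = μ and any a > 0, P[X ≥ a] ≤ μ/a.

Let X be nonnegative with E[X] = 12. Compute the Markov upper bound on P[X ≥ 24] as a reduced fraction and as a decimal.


μ = E[X] = 12, a = 24.
Markov: P[X ≥ 24] ≤ μ/a = (12)/24 = 1/2.
Numerically: ≈ 0.50000.
(Since a = 24 > μ = 12.00000, the bound 1/2 is < 1 and informative.)

P[X ≥ 24] ≤ 1/2 ≈ 0.50000.


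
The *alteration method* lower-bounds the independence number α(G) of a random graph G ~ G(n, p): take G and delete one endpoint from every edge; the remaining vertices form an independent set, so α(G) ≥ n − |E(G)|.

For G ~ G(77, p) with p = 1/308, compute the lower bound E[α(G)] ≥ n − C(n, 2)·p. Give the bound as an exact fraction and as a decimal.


E[|E(G)|] = C(77, 2)·p = 2926 · (1/308) = 19/2.
E[α(G)] ≥ n − E[|E(G)|] = 77 − 19/2 = 135/2.
Numerically: ≈ 67.50000.
(This is only a lower bound; the true E[α(G)] may be larger.)

E[α(G)] ≥ 135/2 ≈ 67.50000.


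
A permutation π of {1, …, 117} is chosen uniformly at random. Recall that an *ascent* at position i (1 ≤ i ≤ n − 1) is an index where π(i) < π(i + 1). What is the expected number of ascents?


Write X = Σ X_I over i = 1, …, 116, with X_I the indicator of one ascent.
There are 116 indicators.
For each fixed i, the pair (π(i), π(i+1)) is a uniformly random ordered pair of distinct values from {1, …, 117}; by symmetry P[π(i) < π(i+1)] = 1/2.
By linearity: E[X] = 116 · (1/2) = (117 − 1) · (1/2) = 58 ≈ 58.0000.

E[X] = 58 = 58.0000.


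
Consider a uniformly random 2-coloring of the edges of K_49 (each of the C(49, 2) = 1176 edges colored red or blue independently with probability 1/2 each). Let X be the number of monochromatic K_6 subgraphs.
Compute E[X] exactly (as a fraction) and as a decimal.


Let X = Σ_S X_S over the C(49, 6) = 13983816 subsets S of size 6, where X_S = 1 if the K_6 on S is monochromatic.
For a fixed S, the K_6 on S has C(6, 2) = 15 edges. P[all 15 edges red] = (1/2)^15, and likewise for blue, so P[monochromatic] = 2·(1/2)^15 = 2^{1 − 15} = 1/16384.
By linearity: E[X] = C(49, 6) · 2^{1 − 15} = 13983816 · 1/16384 = 1747977/2048.
Numerically: E[X] ≈ 853.50439.

E[X] = C(49,6)·2^(1−C(6,2)) = 1747977/2048 ≈ 853.50439.


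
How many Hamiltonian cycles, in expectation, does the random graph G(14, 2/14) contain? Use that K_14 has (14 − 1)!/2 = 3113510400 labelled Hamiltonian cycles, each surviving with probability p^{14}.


K_14 has (14 − 1)!/2 = 3113510400 labelled Hamiltonian cycles.
For each such Hamiltonian cycle H, let X_H = 1 if all 14 edges of H are present in G. Then P[X_H = 1] = p^{14} = (1/7)^{14} = 1/678223072849.
By linearity of expectation: E[X] = Σ_H E[X_H] = 3113510400 · p^{14} = 3113510400 · 1/678223072849 = 444787200/96889010407.
Numerically: E[X] ≈ 0.0045907.

E[X] = 3113510400 · (1/7)^{14} = 444787200/96889010407 ≈ 0.0045907.


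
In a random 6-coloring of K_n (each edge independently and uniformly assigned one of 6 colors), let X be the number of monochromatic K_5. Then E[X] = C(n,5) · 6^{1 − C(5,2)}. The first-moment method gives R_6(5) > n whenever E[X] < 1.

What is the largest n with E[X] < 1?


We need C(n, 5) · 6^{1 − 10} < 1, i.e. C(n, 5) < 6^{10 − 1} = 10077696.
Check values of n near the boundary:
  n = 62: C(62, 5) = 6471002; 6471002 < 10077696? YES
  n = 63: C(63, 5) = 7028847; 7028847 < 10077696? YES
  n = 64: C(64, 5) = 7624512; 7624512 < 10077696? YES
  n = 65: C(65, 5) = 8259888; 8259888 < 10077696? YES
  n = 66: C(66, 5) = 8936928; 8936928 < 10077696? YES
  n = 67: C(67, 5) = 9657648; 9657648 < 10077696? YES
  n = 68: C(68, 5) = 10424128; 10424128 < 10077696? NO
  n = 69: C(69, 5) = 11238513; 11238513 < 10077696? NO
  n = 70: C(70, 5) = 12103014; 12103014 < 10077696? NO
The largest n with C(n, 5) < 10077696 is n = 67 (where E[X] = 67067/69984 ≈ 0.958319). Hence R_6(5) > 67, i.e. R_6(5) ≥ 68.

Largest n = 67; hence R_6(5) > 67.


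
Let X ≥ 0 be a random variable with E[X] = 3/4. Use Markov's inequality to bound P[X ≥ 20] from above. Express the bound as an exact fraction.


μ = E[X] = 3/4, a = 20.
Markov: P[X ≥ 20] ≤ μ/a = (3/4)/20 = 3/80.
Numerically: ≈ 0.037.
(Since a = 20 > μ = 0.750, the bound 3/80 is < 1 and informative.)

P[X ≥ 20] ≤ 3/80 ≈ 0.037.


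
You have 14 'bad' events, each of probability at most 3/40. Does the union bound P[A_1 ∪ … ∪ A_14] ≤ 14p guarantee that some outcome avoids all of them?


Union bound: P[∪_{i=1}^{14} A_i] ≤ Σ_i P[A_i] ≤ 14·p = 14·(3/40) = 21/20.
Numerically: 21/20 ≈ 1.0500.
Is 21/20 < 1? NO.
Since the bound 21/20 is ≥ 1, the union bound is uninformative here; it does NOT by itself certify existence.

14·p = 21/20 ≈ 1.0500; existence NOT certified by the union bound.


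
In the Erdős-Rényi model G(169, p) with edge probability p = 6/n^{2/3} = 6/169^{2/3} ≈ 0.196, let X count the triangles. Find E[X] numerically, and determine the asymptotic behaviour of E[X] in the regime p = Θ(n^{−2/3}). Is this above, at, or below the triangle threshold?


Number of potential triangles: C(169, 3) = 790244.
Each occurs with probability p³ ≈ (0.196)³ ≈ 7.56276e-03.
By linearity: E[X] = C(169, 3)·p³ ≈ 790244 · 7.56276e-03 ≈ 5976.426.
Since α = 2/3 < 1, p = c/n^{2/3} ≫ 1/n is above the triangle threshold p ~ 1/n. Asymptotically E[X] ~ (c³/6)·n^{3(1−α)} = (6³/6)·n^{1} → ∞; triangles are abundant w.h.p.

E[X] ≈ 5976.426; in regime p = Θ(1/n^{2/3}) E[X] diverges (above the triangle threshold p ~ 1/n).


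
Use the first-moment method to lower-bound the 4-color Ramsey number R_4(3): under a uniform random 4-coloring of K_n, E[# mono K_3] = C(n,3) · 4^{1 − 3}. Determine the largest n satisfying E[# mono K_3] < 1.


We need C(n, 3) · 4^{1 − 3} < 1, i.e. C(n, 3) < 4^{3 − 1} = 16.
Check values of n near the boundary:
  n = 3: C(3, 3) = 1; 1 < 16? YES
  n = 4: C(4, 3) = 4; 4 < 16? YES
  n = 5: C(5, 3) = 10; 10 < 16? YES
  n = 6: C(6, 3) = 20; 20 < 16? NO
  n = 7: C(7, 3) = 35; 35 < 16? NO
The largest n with C(n, 3) < 16 is n = 5 (where E[X] = 5/8 ≈ 0.625000). Hence R_4(3) > 5, i.e. R_4(3) ≥ 6.

Largest n = 5; hence R_4(3) > 5.


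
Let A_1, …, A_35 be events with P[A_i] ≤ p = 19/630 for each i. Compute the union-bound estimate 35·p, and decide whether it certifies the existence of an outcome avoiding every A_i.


Union bound: P[∪_{i=1}^{35} A_i] ≤ Σ_i P[A_i] ≤ 35·p = 35·(19/630) = 19/18.
Numerically: 19/18 ≈ 1.0556.
Is 19/18 < 1? NO.
Since the bound 19/18 is ≥ 1, the union bound is uninformative here; it does NOT by itself certify existence.

35·p = 19/18 ≈ 1.0556; existence NOT certified by the union bound.


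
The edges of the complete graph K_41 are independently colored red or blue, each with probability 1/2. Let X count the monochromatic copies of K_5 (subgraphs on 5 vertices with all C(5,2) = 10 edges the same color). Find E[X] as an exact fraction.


Let X = Σ_S X_S over the C(41, 5) = 749398 subsets S of size 5, where X_S = 1 if the K_5 on S is monochromatic.
For a fixed S, the K_5 on S has C(5, 2) = 10 edges. P[all 10 edges red] = (1/2)^10, and likewise for blue, so P[monochromatic] = 2·(1/2)^10 = 2^{1 − 10} = 1/512.
Summing: E[X] = C(41, 5) · 2^{1 − 10} = 749398 · 1/512 = 374699/256.
Numerically: E[X] ≈ 1463.6680.

E[X] = C(41,5)·2^(1−C(5,2)) = 374699/256 ≈ 1463.6680.


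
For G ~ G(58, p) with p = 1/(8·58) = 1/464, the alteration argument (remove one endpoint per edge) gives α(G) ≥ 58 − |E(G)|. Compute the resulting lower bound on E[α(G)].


E[|E(G)|] = C(58, 2)·p = 1653 · (1/464) = 57/16.
E[α(G)] ≥ n − E[|E(G)|] = 58 − 57/16 = 871/16.
Numerically: ≈ 54.437500.
(This is only a lower bound; the true E[α(G)] may be larger.)

E[α(G)] ≥ 871/16 ≈ 54.437500.


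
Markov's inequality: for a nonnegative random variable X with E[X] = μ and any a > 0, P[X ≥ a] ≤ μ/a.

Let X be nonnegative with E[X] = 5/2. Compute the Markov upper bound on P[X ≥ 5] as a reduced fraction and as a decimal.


μ = E[X] = 5/2, a = 5.
Markov: P[X ≥ 5] ≤ μ/a = (5/2)/5 = 1/2.
Numerically: ≈ 0.50000.
(Since a = 5 > μ = 2.50000, the bound 1/2 is < 1 and informative.)

P[X ≥ 5] ≤ 1/2 ≈ 0.50000.


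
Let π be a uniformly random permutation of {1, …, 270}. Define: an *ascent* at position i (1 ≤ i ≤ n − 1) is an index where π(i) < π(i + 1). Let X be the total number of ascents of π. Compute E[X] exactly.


Write X = Σ X_I over i = 1, …, 269, with X_I the indicator of one ascent.
There are 269 indicators.
For each fixed i, the pair (π(i), π(i+1)) is a uniformly random ordered pair of distinct values from {1, …, 270}; by symmetry P[π(i) < π(i+1)] = 1/2.
By linearity: E[X] = 269 · (1/2) = (270 − 1) · (1/2) = 269/2 ≈ 134.500.

E[X] = 269/2 = 134.500.


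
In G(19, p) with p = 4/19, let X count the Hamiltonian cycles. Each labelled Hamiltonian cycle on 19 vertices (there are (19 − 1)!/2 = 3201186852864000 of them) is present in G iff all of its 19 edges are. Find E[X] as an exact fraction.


K_19 has (19 − 1)!/2 = 3201186852864000 labelled Hamiltonian cycles.
For each such Hamiltonian cycle H, let X_H = 1 if all 19 edges of H are present in G. Then P[X_H = 1] = p^{19} = (4/19)^{19} = 274877906944/1978419655660313589123979.
By linearity: E[X] = Σ_H E[X_H] = 3201186852864000 · p^{19} = 3201186852864000 · 274877906944/1978419655660313589123979 = 879935541851906811887616000/1978419655660313589123979.
Numerically: E[X] ≈ 444.767.

E[X] = 3201186852864000 · (4/19)^{19} = 879935541851906811887616000/1978419655660313589123979 ≈ 444.767.


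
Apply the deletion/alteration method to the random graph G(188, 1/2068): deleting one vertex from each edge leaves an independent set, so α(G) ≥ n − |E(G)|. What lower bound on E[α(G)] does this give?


E[|E(G)|] = C(188, 2)·p = 17578 · (1/2068) = 17/2.
E[α(G)] ≥ n − E[|E(G)|] = 188 − 17/2 = 359/2.
Numerically: ≈ 179.500.
(This is only a lower bound; the true E[α(G)] may be larger.)

E[α(G)] ≥ 359/2 ≈ 179.500.


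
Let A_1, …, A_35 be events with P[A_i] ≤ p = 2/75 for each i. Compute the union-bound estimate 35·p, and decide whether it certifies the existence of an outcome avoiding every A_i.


Union bound: P[∪_{i=1}^{35} A_i] ≤ Σ_i P[A_i] ≤ 35·p = 35·(2/75) = 14/15.
Numerically: 14/15 ≈ 0.933.
Is 14/15 < 1? YES.
Since P[∪ A_i] ≤ 14/15 < 1, the complement has P[∩ A_i^c] ≥ 1 − 14/15 = 1/15 > 0, so some outcome avoids every A_i.

35·p = 14/15 ≈ 0.933; existence CERTIFIED by the union bound.


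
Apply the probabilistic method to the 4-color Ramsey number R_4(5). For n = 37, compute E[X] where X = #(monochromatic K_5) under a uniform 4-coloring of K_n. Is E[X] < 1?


E[X] = C(37, 5) · 4^{1 − 10} = 435897 · 4^{−9} = 435897/262144.
As a reduced fraction: E[X] = 435897/262144 ≈ 1.662815.
Is E[X] < 1? NO.
Since E[X] ≥ 1, the first-moment bound is inconclusive at n = 37; it does NOT by itself certify R_4(5) > 37.

E[X] = 435897/262144 ≈ 1.662815; E[X] ≥ 1; first-moment method inconclusive here.


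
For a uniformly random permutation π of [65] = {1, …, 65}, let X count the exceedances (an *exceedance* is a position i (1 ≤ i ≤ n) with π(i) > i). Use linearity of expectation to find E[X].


Write X = Σ_{i=1}^{65} X_i, where X_i = 1_{π(i) > i}.
For each fixed i, π(i) is uniform over {1, …, 65} (marginal of a uniform permutation), so P[π(i) > i] = (n − i)/n. Summing: Σ_{i=1}^{65} (n − i)/n = (0 + 1 + … + 64)/65 = 65(65 − 1)/(2·65) = (65 − 1)/2.
Hence E[X] = Σ_{i=1}^{65} (65 − i)/65 = 32 ≈ 32.000.

E[X] = 32 = 32.000.


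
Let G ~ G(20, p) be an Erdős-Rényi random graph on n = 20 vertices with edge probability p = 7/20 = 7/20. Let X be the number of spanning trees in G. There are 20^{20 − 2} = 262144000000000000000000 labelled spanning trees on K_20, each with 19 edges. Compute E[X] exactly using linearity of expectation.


K_20 has 20^{20 − 2} = 262144000000000000000000 labelled spanning trees.
For each such spanning tree H, let X_H = 1 if all 19 edges of H are present in G. Then P[X_H = 1] = p^{19} = (7/20)^{19} = 11398895185373143/5242880000000000000000000.
By linearity: E[X] = Σ_H E[X_H] = 262144000000000000000000 · p^{19} = 262144000000000000000000 · 11398895185373143/5242880000000000000000000 = 11398895185373143/20.
Numerically: E[X] ≈ 5.7e+14.

E[X] = 262144000000000000000000 · (7/20)^{19} = 11398895185373143/20 ≈ 5.7e+14.


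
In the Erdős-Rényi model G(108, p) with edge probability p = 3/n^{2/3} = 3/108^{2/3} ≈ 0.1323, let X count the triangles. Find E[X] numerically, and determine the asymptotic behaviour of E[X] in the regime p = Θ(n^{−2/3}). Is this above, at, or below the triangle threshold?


Number of potential triangles: C(108, 3) = 204156.
Each occurs with probability p³ ≈ (0.1323)³ ≈ 2.314815e-03.
By linearity: E[X] = C(108, 3)·p³ ≈ 204156 · 2.314815e-03 ≈ 472.5833.
Since α = 2/3 < 1, p = c/n^{2/3} ≫ 1/n is above the triangle threshold p ~ 1/n. Asymptotically E[X] ~ (c³/6)·n^{3(1−α)} = (3³/6)·n^{1} → ∞; triangles are abundant w.h.p.

E[X] ≈ 472.5833; in regime p = Θ(1/n^{2/3}) E[X] diverges (above the triangle threshold p ~ 1/n).


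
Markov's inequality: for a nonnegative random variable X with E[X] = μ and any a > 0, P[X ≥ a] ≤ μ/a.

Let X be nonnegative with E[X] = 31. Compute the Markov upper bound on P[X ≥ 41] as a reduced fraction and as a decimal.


μ = E[X] = 31, a = 41.
Markov: P[X ≥ 41] ≤ μ/a = (31)/41 = 31/41.
Numerically: ≈ 0.756.
(Since a = 41 > μ = 31.000, the bound 31/41 is < 1 and informative.)

P[X ≥ 41] ≤ 31/41 ≈ 0.756.


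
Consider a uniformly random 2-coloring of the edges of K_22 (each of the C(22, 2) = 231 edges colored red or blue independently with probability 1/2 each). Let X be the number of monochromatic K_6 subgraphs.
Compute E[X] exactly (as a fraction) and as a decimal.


Let X = Σ_S X_S over the C(22, 6) = 74613 subsets S of size 6, where X_S = 1 if the K_6 on S is monochromatic.
For a fixed S, the K_6 on S has C(6, 2) = 15 edges. P[all 15 edges red] = (1/2)^15, and likewise for blue, so P[monochromatic] = 2·(1/2)^15 = 2^{1 − 15} = 1/16384.
By linearity: E[X] = C(22, 6) · 2^{1 − 15} = 74613 · 1/16384 = 74613/16384.
Numerically: E[X] ≈ 4.554016.

E[X] = C(22,6)·2^(1−C(6,2)) = 74613/16384 ≈ 4.554016.


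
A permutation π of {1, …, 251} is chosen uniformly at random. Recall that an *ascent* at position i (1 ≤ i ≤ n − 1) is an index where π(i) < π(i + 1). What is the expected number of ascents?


Write X = Σ X_I over i = 1, …, 250, with X_I the indicator of one ascent.
There are 250 indicators.
For each fixed i, the pair (π(i), π(i+1)) is a uniformly random ordered pair of distinct values from {1, …, 251}; by symmetry P[π(i) < π(i+1)] = 1/2.
By linearity: E[X] = 250 · (1/2) = (251 − 1) · (1/2) = 125 ≈ 125.000.

E[X] = 125 = 125.000.


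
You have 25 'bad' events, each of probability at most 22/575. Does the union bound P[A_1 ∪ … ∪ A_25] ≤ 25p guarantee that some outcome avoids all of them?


Union bound: P[∪_{i=1}^{25} A_i] ≤ Σ_i P[A_i] ≤ 25·p = 25·(22/575) = 22/23.
Numerically: 22/23 ≈ 0.957.
Is 22/23 < 1? YES.
Since P[∪ A_i] ≤ 22/23 < 1, the complement has P[∩ A_i^c] ≥ 1 − 22/23 = 1/23 > 0, so some outcome avoids every A_i.

25·p = 22/23 ≈ 0.957; existence CERTIFIED by the union bound.


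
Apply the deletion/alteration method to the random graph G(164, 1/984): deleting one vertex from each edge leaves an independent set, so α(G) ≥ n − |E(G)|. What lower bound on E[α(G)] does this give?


E[|E(G)|] = C(164, 2)·p = 13366 · (1/984) = 163/12.
E[α(G)] ≥ n − E[|E(G)|] = 164 − 163/12 = 1805/12.
Numerically: ≈ 150.4167.
(This is only a lower bound; the true E[α(G)] may be larger.)

E[α(G)] ≥ 1805/12 ≈ 150.4167.


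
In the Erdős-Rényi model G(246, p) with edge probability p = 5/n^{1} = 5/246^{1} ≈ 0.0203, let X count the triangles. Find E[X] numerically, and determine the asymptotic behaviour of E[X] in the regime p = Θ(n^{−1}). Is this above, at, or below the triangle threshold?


Number of potential triangles: C(246, 3) = 2450980.
Each occurs with probability p³ ≈ (0.0203)³ ≈ 8.39662e-06.
By linearity: E[X] = C(246, 3)·p³ ≈ 2450980 · 8.39662e-06 ≈ 20.580.
Here α = 1, so p = 5/n is exactly at the triangle threshold p ~ 1/n. Asymptotically E[X] → c³/6 = 5³/6 = 125/6 ≈ 20.833, a bounded constant. In this regime the triangle count is asymptotically Poisson(c³/6).

E[X] ≈ 20.580; in regime p = Θ(1/n^{1}) E[X] stays bounded (at the triangle threshold p ~ 1/n).


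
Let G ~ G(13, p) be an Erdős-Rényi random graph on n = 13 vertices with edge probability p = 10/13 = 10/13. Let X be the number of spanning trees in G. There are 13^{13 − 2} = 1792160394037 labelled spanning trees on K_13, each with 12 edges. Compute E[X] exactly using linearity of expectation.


K_13 has 13^{13 − 2} = 1792160394037 labelled spanning trees.
For each such spanning tree H, let X_H = 1 if all 12 edges of H are present in G. Then P[X_H = 1] = p^{12} = (10/13)^{12} = 1000000000000/23298085122481.
By linearity of expectation: E[X] = Σ_H E[X_H] = 1792160394037 · p^{12} = 1792160394037 · 1000000000000/23298085122481 = 1000000000000/13.
Numerically: E[X] ≈ 7.6923e+10.

E[X] = 1792160394037 · (10/13)^{12} = 1000000000000/13 ≈ 7.6923e+10.


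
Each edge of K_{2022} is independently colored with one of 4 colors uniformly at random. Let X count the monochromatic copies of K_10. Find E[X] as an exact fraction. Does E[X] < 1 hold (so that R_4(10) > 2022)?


E[X] = C(2022, 10) · 4^{1 − 45} = 307870445231474093395937796 · 4^{−44} = 307870445231474093395937796/309485009821345068724781056.
As a reduced fraction: E[X] = 76967611307868523348984449/77371252455336267181195264 ≈ 0.9947831.
Is E[X] < 1? YES.
Since E[X] < 1, there exists a 4-coloring of K_{2022} with no monochromatic K_10; hence R_4(10) > 2022.

E[X] = 76967611307868523348984449/77371252455336267181195264 ≈ 0.9947831; E[X] < 1, so R_4(10) > 2022.


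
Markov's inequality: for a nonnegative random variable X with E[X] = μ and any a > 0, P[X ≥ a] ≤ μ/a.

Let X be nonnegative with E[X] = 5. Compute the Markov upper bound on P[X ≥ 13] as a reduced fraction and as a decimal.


μ = E[X] = 5, a = 13.
Markov: P[X ≥ 13] ≤ μ/a = (5)/13 = 5/13.
Numerically: ≈ 0.384615.
(Since a = 13 > μ = 5.000000, the bound 5/13 is < 1 and informative.)

P[X ≥ 13] ≤ 5/13 ≈ 0.384615.


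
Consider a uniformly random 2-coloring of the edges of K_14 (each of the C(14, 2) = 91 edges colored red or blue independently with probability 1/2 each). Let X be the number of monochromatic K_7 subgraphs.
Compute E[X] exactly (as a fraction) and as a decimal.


Let X = Σ_S X_S over the C(14, 7) = 3432 subsets S of size 7, where X_S = 1 if the K_7 on S is monochromatic.
For a fixed S, the K_7 on S has C(7, 2) = 21 edges. P[all 21 edges red] = (1/2)^21, and likewise for blue, so P[monochromatic] = 2·(1/2)^21 = 2^{1 − 21} = 1/1048576.
Summing: E[X] = C(14, 7) · 2^{1 − 21} = 3432 · 1/1048576 = 429/131072.
Numerically: E[X] ≈ 0.0033.

E[X] = C(14,7)·2^(1−C(7,2)) = 429/131072 ≈ 0.0033.


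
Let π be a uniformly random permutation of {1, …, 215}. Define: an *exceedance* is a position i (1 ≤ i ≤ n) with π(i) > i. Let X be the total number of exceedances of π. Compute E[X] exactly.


Write X = Σ_{i=1}^{215} X_i, where X_i = 1_{π(i) > i}.
For each fixed i, π(i) is uniform over {1, …, 215} (marginal of a uniform permutation), so P[π(i) > i] = (n − i)/n. Summing: Σ_{i=1}^{215} (n − i)/n = (0 + 1 + … + 214)/215 = 215(215 − 1)/(2·215) = (215 − 1)/2.
Hence E[X] = Σ_{i=1}^{215} (215 − i)/215 = 107 ≈ 107.0000.

E[X] = 107 = 107.0000.


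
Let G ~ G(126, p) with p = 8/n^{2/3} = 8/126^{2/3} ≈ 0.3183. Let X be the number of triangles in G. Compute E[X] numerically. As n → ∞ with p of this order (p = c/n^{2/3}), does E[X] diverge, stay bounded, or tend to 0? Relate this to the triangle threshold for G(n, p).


Number of potential triangles: C(126, 3) = 325500.
Each occurs with probability p³ ≈ (0.3183)³ ≈ 3.2249937e-02.
By linearity: E[X] = C(126, 3)·p³ ≈ 325500 · 3.2249937e-02 ≈ 10497.35450.
Since α = 2/3 < 1, p = c/n^{2/3} ≫ 1/n is above the triangle threshold p ~ 1/n. Asymptotically E[X] ~ (c³/6)·n^{3(1−α)} = (8³/6)·n^{1} → ∞; triangles are abundant w.h.p.

E[X] ≈ 10497.35450; in regime p = Θ(1/n^{2/3}) E[X] diverges (above the triangle threshold p ~ 1/n).


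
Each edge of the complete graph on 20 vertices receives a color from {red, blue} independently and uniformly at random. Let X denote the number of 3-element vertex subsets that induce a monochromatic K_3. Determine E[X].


Let X = Σ_S X_S over the C(20, 3) = 1140 subsets S of size 3, where X_S = 1 if the K_3 on S is monochromatic.
For a fixed S, the K_3 on S has C(3, 2) = 3 edges. P[all 3 edges red] = (1/2)^3, and likewise for blue, so P[monochromatic] = 2·(1/2)^3 = 2^{1 − 3} = 1/4.
By linearity of expectation: E[X] = C(20, 3) · 2^{1 − 3} = 1140 · 1/4 = 285.
Numerically: E[X] ≈ 285.0000.

E[X] = C(20,3)·2^(1−C(3,2)) = 285 ≈ 285.0000.


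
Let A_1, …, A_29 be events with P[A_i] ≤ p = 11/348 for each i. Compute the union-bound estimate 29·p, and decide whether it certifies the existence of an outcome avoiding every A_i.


Union bound: P[∪_{i=1}^{29} A_i] ≤ Σ_i P[A_i] ≤ 29·p = 29·(11/348) = 11/12.
Numerically: 11/12 ≈ 0.917.
Is 11/12 < 1? YES.
Since P[∪ A_i] ≤ 11/12 < 1, the complement has P[∩ A_i^c] ≥ 1 − 11/12 = 1/12 > 0, so some outcome avoids every A_i.

29·p = 11/12 ≈ 0.917; existence CERTIFIED by the union bound.


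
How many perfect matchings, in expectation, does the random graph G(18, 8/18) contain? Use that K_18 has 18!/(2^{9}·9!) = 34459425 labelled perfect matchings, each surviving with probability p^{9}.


K_18 has 18!/(2^{9}·9!) = 34459425 labelled perfect matchings.
For each such perfect matching H, let X_H = 1 if all 9 edges of H are present in G. Then P[X_H = 1] = p^{9} = (4/9)^{9} = 262144/387420489.
Summing the indicators: E[X] = Σ_H E[X_H] = 34459425 · p^{9} = 34459425 · 262144/387420489 = 111522611200/4782969.
Numerically: E[X] ≈ 23317.

E[X] = 34459425 · (4/9)^{9} = 111522611200/4782969 ≈ 23317.


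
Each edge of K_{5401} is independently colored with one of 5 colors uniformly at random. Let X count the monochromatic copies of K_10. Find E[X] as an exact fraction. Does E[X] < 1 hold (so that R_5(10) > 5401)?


E[X] = C(5401, 10) · 5^{1 − 45} = 5772423232412011351582235732760 · 5^{−44} = 5772423232412011351582235732760/5684341886080801486968994140625.
As a reduced fraction: E[X] = 1154484646482402270316447146552/1136868377216160297393798828125 ≈ 1.0154954.
Is E[X] < 1? NO.
Since E[X] ≥ 1, the first-moment bound is inconclusive at n = 5401; it does NOT by itself certify R_5(10) > 5401.

E[X] = 1154484646482402270316447146552/1136868377216160297393798828125 ≈ 1.0154954; E[X] ≥ 1; first-moment method inconclusive here.


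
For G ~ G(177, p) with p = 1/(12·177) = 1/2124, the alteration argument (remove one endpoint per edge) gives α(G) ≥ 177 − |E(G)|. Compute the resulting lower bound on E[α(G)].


E[|E(G)|] = C(177, 2)·p = 15576 · (1/2124) = 22/3.
E[α(G)] ≥ n − E[|E(G)|] = 177 − 22/3 = 509/3.
Numerically: ≈ 169.6667.
(This is only a lower bound; the true E[α(G)] may be larger.)

E[α(G)] ≥ 509/3 ≈ 169.6667.


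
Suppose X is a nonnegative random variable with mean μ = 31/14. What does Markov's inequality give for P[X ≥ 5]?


μ = E[X] = 31/14, a = 5.
Markov: P[X ≥ 5] ≤ μ/a = (31/14)/5 = 31/70.
Numerically: ≈ 0.443.
(Since a = 5 > μ = 2.214, the bound 31/70 is < 1 and informative.)

P[X ≥ 5] ≤ 31/70 ≈ 0.443.


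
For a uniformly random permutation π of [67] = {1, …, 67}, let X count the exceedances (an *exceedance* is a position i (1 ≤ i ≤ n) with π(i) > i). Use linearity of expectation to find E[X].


Write X = Σ_{i=1}^{67} X_i, where X_i = 1_{π(i) > i}.
For each fixed i, π(i) is uniform over {1, …, 67} (marginal of a uniform permutation), so P[π(i) > i] = (n − i)/n. Summing: Σ_{i=1}^{67} (n − i)/n = (0 + 1 + … + 66)/67 = 67(67 − 1)/(2·67) = (67 − 1)/2.
Hence E[X] = Σ_{i=1}^{67} (67 − i)/67 = 33 ≈ 33.00000.

E[X] = 33 = 33.00000.


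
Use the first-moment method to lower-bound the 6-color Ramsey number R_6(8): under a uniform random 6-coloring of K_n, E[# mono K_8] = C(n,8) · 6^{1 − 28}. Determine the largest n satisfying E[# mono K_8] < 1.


We need C(n, 8) · 6^{1 − 28} < 1, i.e. C(n, 8) < 6^{28 − 1} = 1023490369077469249536.
Check values of n near the boundary:
  n = 1591: C(1591, 8) = 1000427749141189953870; 1000427749141189953870 < 1023490369077469249536? YES
  n = 1592: C(1592, 8) = 1005480414540892933435; 1005480414540892933435 < 1023490369077469249536? YES
  n = 1593: C(1593, 8) = 1010555394551193970323; 1010555394551193970323 < 1023490369077469249536? YES
  n = 1594: C(1594, 8) = 1015652773590544255167; 1015652773590544255167 < 1023490369077469249536? YES
  n = 1595: C(1595, 8) = 1020772636343363633895; 1020772636343363633895 < 1023490369077469249536? YES
  n = 1596: C(1596, 8) = 1025915067760710553965; 1025915067760710553965 < 1023490369077469249536? NO
The largest n with C(n, 8) < 1023490369077469249536 is n = 1595 (where E[X] = 113419181815929292655/113721152119718805504 ≈ 0.99734). Hence R_6(8) > 1595, i.e. R_6(8) ≥ 1596.

Largest n = 1595; hence R_6(8) > 1595.


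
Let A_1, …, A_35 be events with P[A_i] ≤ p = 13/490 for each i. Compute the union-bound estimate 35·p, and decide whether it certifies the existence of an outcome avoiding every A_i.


Union bound: P[∪_{i=1}^{35} A_i] ≤ Σ_i P[A_i] ≤ 35·p = 35·(13/490) = 13/14.
Numerically: 13/14 ≈ 0.92857.
Is 13/14 < 1? YES.
Since P[∪ A_i] ≤ 13/14 < 1, the complement has P[∩ A_i^c] ≥ 1 − 13/14 = 1/14 > 0, so some outcome avoids every A_i.

35·p = 13/14 ≈ 0.92857; existence CERTIFIED by the union bound.


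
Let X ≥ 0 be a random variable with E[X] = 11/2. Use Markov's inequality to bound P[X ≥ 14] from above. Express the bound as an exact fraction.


μ = E[X] = 11/2, a = 14.
Markov: P[X ≥ 14] ≤ μ/a = (11/2)/14 = 11/28.
Numerically: ≈ 0.39286.
(Since a = 14 > μ = 5.50000, the bound 11/28 is < 1 and informative.)

P[X ≥ 14] ≤ 11/28 ≈ 0.39286.


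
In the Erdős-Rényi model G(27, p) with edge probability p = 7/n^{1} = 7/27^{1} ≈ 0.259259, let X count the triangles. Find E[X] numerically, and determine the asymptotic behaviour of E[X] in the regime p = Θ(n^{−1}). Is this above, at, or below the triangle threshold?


Number of potential triangles: C(27, 3) = 2925.
Each occurs with probability p³ ≈ (0.259259)³ ≈ 1.74262054e-02.
By linearity: E[X] = C(27, 3)·p³ ≈ 2925 · 1.74262054e-02 ≈ 50.971651.
Here α = 1, so p = 7/n is exactly at the triangle threshold p ~ 1/n. Asymptotically E[X] → c³/6 = 7³/6 = 343/6 ≈ 57.166667, a bounded constant. In this regime the triangle count is asymptotically Poisson(c³/6).

E[X] ≈ 50.971651; in regime p = Θ(1/n^{1}) E[X] stays bounded (at the triangle threshold p ~ 1/n).


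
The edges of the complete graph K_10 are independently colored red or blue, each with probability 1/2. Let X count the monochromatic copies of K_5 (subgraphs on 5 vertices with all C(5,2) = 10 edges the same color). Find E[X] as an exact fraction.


Let X = Σ_S X_S over the C(10, 5) = 252 subsets S of size 5, where X_S = 1 if the K_5 on S is monochromatic.
For a fixed S, the K_5 on S has C(5, 2) = 10 edges. P[all 10 edges red] = (1/2)^10, and likewise for blue, so P[monochromatic] = 2·(1/2)^10 = 2^{1 − 10} = 1/512.
By linearity of expectation: E[X] = C(10, 5) · 2^{1 − 10} = 252 · 1/512 = 63/128.
Numerically: E[X] ≈ 0.492.

E[X] = C(10,5)·2^(1−C(5,2)) = 63/128 ≈ 0.492.


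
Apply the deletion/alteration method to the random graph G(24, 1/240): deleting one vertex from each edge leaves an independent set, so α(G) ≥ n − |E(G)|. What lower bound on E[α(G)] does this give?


E[|E(G)|] = C(24, 2)·p = 276 · (1/240) = 23/20.
E[α(G)] ≥ n − E[|E(G)|] = 24 − 23/20 = 457/20.
Numerically: ≈ 22.8500.
(This is only a lower bound; the true E[α(G)] may be larger.)

E[α(G)] ≥ 457/20 ≈ 22.8500.


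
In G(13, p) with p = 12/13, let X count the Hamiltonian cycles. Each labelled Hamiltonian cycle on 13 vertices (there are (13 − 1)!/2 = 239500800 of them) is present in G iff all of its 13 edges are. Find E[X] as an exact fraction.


K_13 has (13 − 1)!/2 = 239500800 labelled Hamiltonian cycles.
For each such Hamiltonian cycle H, let X_H = 1 if all 13 edges of H are present in G. Then P[X_H = 1] = p^{13} = (12/13)^{13} = 106993205379072/302875106592253.
By linearity: E[X] = Σ_H E[X_H] = 239500800 · p^{13} = 239500800 · 106993205379072/302875106592253 = 25624958282852047257600/302875106592253.
Numerically: E[X] ≈ 8.46e+07.

E[X] = 239500800 · (12/13)^{13} = 25624958282852047257600/302875106592253 ≈ 8.46e+07.


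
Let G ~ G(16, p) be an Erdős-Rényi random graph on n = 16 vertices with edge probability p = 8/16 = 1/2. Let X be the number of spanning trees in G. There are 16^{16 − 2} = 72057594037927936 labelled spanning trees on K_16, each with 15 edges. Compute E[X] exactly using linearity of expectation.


K_16 has 16^{16 − 2} = 72057594037927936 labelled spanning trees.
For each such spanning tree H, let X_H = 1 if all 15 edges of H are present in G. Then P[X_H = 1] = p^{15} = (1/2)^{15} = 1/32768.
By linearity of expectation: E[X] = Σ_H E[X_H] = 72057594037927936 · p^{15} = 72057594037927936 · 1/32768 = 2199023255552.
Numerically: E[X] ≈ 2.2e+12.

E[X] = 72057594037927936 · (1/2)^{15} = 2199023255552 ≈ 2.2e+12.
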